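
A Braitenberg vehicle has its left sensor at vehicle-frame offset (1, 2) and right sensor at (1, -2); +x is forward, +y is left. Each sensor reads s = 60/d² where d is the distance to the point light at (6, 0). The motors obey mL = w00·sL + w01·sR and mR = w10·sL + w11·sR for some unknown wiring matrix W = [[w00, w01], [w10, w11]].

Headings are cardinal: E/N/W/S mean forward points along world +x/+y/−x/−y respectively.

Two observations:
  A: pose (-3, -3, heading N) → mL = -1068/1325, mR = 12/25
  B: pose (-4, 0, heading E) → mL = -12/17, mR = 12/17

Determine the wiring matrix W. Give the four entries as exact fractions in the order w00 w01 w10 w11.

obs A: pose=(-3,-3,N) → sL=12/25, sR=60/53, mL=-1068/1325, mR=12/25
obs B: pose=(-4,0,E) → sL=12/17, sR=12/17, mL=-12/17, mR=12/17
sensor matrix S = [[12/25, 60/53], [12/17, 12/17]]; det S = -10368/22525
solve [mL_A; mL_B] = S·[w00; w01] and [mR_A; mR_B] = S·[w10; w11]:
  w00 = -1/2, w01 = -1/2, w10 = 1, w11 = 0

-1/2 -1/2 1 0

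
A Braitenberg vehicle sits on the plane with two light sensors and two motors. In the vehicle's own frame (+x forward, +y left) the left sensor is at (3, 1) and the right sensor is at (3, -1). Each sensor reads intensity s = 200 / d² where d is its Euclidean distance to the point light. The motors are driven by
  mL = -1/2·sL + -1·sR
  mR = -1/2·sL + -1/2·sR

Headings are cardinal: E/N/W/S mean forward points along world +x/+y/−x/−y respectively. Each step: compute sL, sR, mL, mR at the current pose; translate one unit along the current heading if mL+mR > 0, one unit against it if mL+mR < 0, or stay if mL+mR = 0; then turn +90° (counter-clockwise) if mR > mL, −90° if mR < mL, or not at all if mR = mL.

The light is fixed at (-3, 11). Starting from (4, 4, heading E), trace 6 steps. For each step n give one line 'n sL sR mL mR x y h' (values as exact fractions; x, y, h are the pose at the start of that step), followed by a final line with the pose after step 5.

n=0: pose=(4,4,E); sL=25/17, sR=50/41; mL=-2725/1394, mR=-1875/1394; mL+mR=-2300/697 → advance -1; mR−mL=25/41 → turn +1·90°
n=1: pose=(3,4,N); sL=200/41, sR=40/13; mL=-2940/533, mR=-2120/533; mL+mR=-5060/533 → advance -1; mR−mL=20/13 → turn +1·90°
n=2: pose=(3,3,W); sL=20/9, sR=100/29; mL=-1190/261, mR=-740/261; mL+mR=-1930/261 → advance -1; mR−mL=50/29 → turn +1·90°
n=3: pose=(4,3,S); sL=40/37, sR=200/157; mL=-10540/5809, mR=-6840/5809; mL+mR=-17380/5809 → advance -1; mR−mL=100/157 → turn +1·90°
n=4: pose=(4,4,E); sL=25/17, sR=50/41; mL=-2725/1394, mR=-1875/1394; mL+mR=-2300/697 → advance -1; mR−mL=25/41 → turn +1·90°
n=5: pose=(3,4,N); sL=200/41, sR=40/13; mL=-2940/533, mR=-2120/533; mL+mR=-5060/533 → advance -1; mR−mL=20/13 → turn +1·90°

0 25/17 50/41 -2725/1394 -1875/1394 4 4 E
1 200/41 40/13 -2940/533 -2120/533 3 4 N
2 20/9 100/29 -1190/261 -740/261 3 3 W
3 40/37 200/157 -10540/5809 -6840/5809 4 3 S
4 25/17 50/41 -2725/1394 -1875/1394 4 4 E
5 200/41 40/13 -2940/533 -2120/533 3 4 N
final 3 3 W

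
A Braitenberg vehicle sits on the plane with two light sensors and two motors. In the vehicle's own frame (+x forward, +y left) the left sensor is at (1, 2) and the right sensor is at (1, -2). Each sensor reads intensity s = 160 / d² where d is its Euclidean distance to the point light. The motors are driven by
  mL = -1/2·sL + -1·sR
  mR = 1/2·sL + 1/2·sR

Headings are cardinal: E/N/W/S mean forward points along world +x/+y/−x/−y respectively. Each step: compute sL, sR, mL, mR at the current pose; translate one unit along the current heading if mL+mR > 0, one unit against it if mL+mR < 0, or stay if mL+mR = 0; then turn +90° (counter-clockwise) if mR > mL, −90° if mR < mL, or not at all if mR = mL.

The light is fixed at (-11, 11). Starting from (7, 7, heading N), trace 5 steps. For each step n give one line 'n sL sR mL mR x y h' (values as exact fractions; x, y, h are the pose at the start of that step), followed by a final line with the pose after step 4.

0 32/53 160/409 -15024/21677 10784/21677 7 7 N
1 80/169 80/149 -19480/25181 12720/25181 7 6 W
2 160/477 32/65 -20464/31005 12832/31005 8 6 S
3 40/101 40/109 -6220/11009 4200/11009 8 7 E
4 32/53 160/409 -15024/21677 10784/21677 7 7 N
final 7 6 W

n=0: pose=(7,7,N); sL=32/53, sR=160/409; mL=-15024/21677, mR=10784/21677; mL+mR=-80/409 → advance -1; mR−mL=25808/21677 → turn +1·90°
n=1: pose=(7,6,W); sL=80/169, sR=80/149; mL=-19480/25181, mR=12720/25181; mL+mR=-40/149 → advance -1; mR−mL=32200/25181 → turn +1·90°
n=2: pose=(8,6,S); sL=160/477, sR=32/65; mL=-20464/31005, mR=12832/31005; mL+mR=-16/65 → advance -1; mR−mL=33296/31005 → turn +1·90°
n=3: pose=(8,7,E); sL=40/101, sR=40/109; mL=-6220/11009, mR=4200/11009; mL+mR=-20/109 → advance -1; mR−mL=10420/11009 → turn +1·90°
n=4: pose=(7,7,N); sL=32/53, sR=160/409; mL=-15024/21677, mR=10784/21677; mL+mR=-80/409 → advance -1; mR−mL=25808/21677 → turn +1·90°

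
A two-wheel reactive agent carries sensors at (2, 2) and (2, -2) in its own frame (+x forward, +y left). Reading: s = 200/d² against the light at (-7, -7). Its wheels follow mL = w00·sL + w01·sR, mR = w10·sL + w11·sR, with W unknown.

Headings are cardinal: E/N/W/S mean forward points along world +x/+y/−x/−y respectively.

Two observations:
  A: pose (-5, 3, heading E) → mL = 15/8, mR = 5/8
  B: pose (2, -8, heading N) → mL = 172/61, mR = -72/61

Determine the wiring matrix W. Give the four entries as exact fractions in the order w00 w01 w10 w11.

obs A: pose=(-5,3,E) → sL=5/4, sR=5/2, mL=15/8, mR=5/8
obs B: pose=(2,-8,N) → sL=4, sR=100/61, mL=172/61, mR=-72/61
sensor matrix S = [[5/4, 5/2], [4, 100/61]]; det S = -485/61
solve [mL_A; mL_B] = S·[w00; w01] and [mR_A; mR_B] = S·[w10; w11]:
  w00 = 1/2, w01 = 1/2, w10 = -1/2, w11 = 1/2

1/2 1/2 -1/2 1/2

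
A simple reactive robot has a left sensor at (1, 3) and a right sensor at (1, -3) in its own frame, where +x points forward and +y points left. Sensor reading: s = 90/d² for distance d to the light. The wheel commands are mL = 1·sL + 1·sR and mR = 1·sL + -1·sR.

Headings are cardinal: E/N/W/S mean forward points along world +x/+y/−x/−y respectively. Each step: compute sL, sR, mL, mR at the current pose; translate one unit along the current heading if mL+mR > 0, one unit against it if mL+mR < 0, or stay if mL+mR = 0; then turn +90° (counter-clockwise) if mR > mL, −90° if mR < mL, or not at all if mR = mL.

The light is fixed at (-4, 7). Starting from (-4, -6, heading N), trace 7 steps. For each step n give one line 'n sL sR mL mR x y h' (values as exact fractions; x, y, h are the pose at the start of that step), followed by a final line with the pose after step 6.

n=0: pose=(-4,-6,N); sL=10/17, sR=10/17; mL=20/17, mR=0; mL+mR=20/17 → advance +1; mR−mL=-20/17 → turn -1·90°
n=1: pose=(-4,-5,E); sL=45/41, sR=45/113; mL=6930/4633, mR=3240/4633; mL+mR=90/41 → advance +1; mR−mL=-90/113 → turn -1·90°
n=2: pose=(-3,-5,S); sL=18/37, sR=90/173; mL=6444/6401, mR=-216/6401; mL+mR=36/37 → advance +1; mR−mL=-180/173 → turn -1·90°
n=3: pose=(-3,-6,W); sL=45/128, sR=9/10; mL=801/640, mR=-351/640; mL+mR=45/64 → advance +1; mR−mL=-9/5 → turn -1·90°
n=4: pose=(-4,-6,N); sL=10/17, sR=10/17; mL=20/17, mR=0; mL+mR=20/17 → advance +1; mR−mL=-20/17 → turn -1·90°
n=5: pose=(-4,-5,E); sL=45/41, sR=45/113; mL=6930/4633, mR=3240/4633; mL+mR=90/41 → advance +1; mR−mL=-90/113 → turn -1·90°
n=6: pose=(-3,-5,S); sL=18/37, sR=90/173; mL=6444/6401, mR=-216/6401; mL+mR=36/37 → advance +1; mR−mL=-180/173 → turn -1·90°

0 10/17 10/17 20/17 0 -4 -6 N
1 45/41 45/113 6930/4633 3240/4633 -4 -5 E
2 18/37 90/173 6444/6401 -216/6401 -3 -5 S
3 45/128 9/10 801/640 -351/640 -3 -6 W
4 10/17 10/17 20/17 0 -4 -6 N
5 45/41 45/113 6930/4633 3240/4633 -4 -5 E
6 18/37 90/173 6444/6401 -216/6401 -3 -5 S
final -3 -6 W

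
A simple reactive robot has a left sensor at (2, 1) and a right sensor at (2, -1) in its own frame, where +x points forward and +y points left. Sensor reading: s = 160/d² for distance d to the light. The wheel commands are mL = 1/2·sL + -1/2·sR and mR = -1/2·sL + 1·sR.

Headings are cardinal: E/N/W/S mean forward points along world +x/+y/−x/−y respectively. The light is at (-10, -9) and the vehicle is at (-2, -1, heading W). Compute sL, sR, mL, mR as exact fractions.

left sensor world pos  = (-4, -2); dL² = 85
right sensor world pos = (-4, 0); dR² = 117
sL = 160/85 = 32/17
sR = 160/117 = 160/117
mL = 1/2·sL + -1/2·sR = 512/1989
mR = -1/2·sL + 1·sR = 848/1989

32/17 160/117 512/1989 848/1989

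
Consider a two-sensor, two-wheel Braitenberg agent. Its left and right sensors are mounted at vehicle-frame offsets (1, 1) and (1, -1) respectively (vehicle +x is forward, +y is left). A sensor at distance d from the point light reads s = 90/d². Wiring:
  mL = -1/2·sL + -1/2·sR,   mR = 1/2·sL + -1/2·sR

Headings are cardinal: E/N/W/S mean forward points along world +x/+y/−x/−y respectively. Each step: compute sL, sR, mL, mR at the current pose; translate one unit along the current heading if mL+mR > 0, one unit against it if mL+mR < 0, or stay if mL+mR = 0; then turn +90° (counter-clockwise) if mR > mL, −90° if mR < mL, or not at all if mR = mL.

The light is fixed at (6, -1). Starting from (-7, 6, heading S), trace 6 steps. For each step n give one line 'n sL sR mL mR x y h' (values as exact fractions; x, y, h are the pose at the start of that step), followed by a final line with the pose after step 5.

n=0: pose=(-7,6,S); sL=1/2, sR=45/116; mL=-103/232, mR=13/232; mL+mR=-45/116 → advance -1; mR−mL=1/2 → turn +1·90°
n=1: pose=(-7,7,E); sL=2/5, sR=90/193; mL=-418/965, mR=-32/965; mL+mR=-90/193 → advance -1; mR−mL=2/5 → turn +1·90°
n=2: pose=(-8,7,N); sL=5/17, sR=9/25; mL=-139/425, mR=-14/425; mL+mR=-9/25 → advance -1; mR−mL=5/17 → turn +1·90°
n=3: pose=(-8,6,W); sL=10/29, sR=90/289; mL=-2750/8381, mR=140/8381; mL+mR=-90/289 → advance -1; mR−mL=10/29 → turn +1·90°
n=4: pose=(-7,6,S); sL=1/2, sR=45/116; mL=-103/232, mR=13/232; mL+mR=-45/116 → advance -1; mR−mL=1/2 → turn +1·90°
n=5: pose=(-7,7,E); sL=2/5, sR=90/193; mL=-418/965, mR=-32/965; mL+mR=-90/193 → advance -1; mR−mL=2/5 → turn +1·90°

0 1/2 45/116 -103/232 13/232 -7 6 S
1 2/5 90/193 -418/965 -32/965 -7 7 E
2 5/17 9/25 -139/425 -14/425 -8 7 N
3 10/29 90/289 -2750/8381 140/8381 -8 6 W
4 1/2 45/116 -103/232 13/232 -7 6 S
5 2/5 90/193 -418/965 -32/965 -7 7 E
final -8 7 N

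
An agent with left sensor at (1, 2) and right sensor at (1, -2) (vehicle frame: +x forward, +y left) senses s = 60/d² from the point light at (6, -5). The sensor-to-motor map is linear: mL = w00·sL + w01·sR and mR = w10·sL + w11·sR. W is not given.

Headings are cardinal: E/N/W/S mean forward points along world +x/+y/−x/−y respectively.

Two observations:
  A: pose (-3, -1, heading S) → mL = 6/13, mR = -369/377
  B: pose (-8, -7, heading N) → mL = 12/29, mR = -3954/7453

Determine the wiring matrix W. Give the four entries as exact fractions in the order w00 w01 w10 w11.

obs A: pose=(-3,-1,S) → sL=30/29, sR=6/13, mL=6/13, mR=-369/377
obs B: pose=(-8,-7,N) → sL=60/257, sR=12/29, mL=12/29, mR=-3954/7453
sensor matrix S = [[30/29, 6/13], [60/257, 12/29]]; det S = 900000/2809781
solve [mL_A; mL_B] = S·[w00; w01] and [mR_A; mR_B] = S·[w10; w11]:
  w00 = 0, w01 = 1, w10 = -1/2, w11 = -1

0 1 -1/2 -1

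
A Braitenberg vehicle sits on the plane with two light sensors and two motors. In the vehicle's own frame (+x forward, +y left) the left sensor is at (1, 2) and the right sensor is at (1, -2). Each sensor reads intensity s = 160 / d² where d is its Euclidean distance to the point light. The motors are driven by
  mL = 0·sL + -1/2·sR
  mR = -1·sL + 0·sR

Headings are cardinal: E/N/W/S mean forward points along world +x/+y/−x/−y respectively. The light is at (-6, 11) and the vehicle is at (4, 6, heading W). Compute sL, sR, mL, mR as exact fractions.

16/13 16/9 -8/9 -16/13

left sensor world pos  = (3, 4); dL² = 130
right sensor world pos = (3, 8); dR² = 90
sL = 160/130 = 16/13
sR = 160/90 = 16/9
mL = 0·sL + -1/2·sR = -8/9
mR = -1·sL + 0·sR = -16/13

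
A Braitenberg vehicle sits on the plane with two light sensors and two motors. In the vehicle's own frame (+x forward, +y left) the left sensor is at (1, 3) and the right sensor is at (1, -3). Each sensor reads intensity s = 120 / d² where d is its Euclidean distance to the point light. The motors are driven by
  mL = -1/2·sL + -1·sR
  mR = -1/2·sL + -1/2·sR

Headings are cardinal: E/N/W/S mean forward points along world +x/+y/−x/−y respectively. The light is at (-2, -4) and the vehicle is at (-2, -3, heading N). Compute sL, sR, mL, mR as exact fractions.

120/13 120/13 -180/13 -120/13

left sensor world pos  = (-5, -2); dL² = 13
right sensor world pos = (1, -2); dR² = 13
sL = 120/13 = 120/13
sR = 120/13 = 120/13
mL = -1/2·sL + -1·sR = -180/13
mR = -1/2·sL + -1/2·sR = -120/13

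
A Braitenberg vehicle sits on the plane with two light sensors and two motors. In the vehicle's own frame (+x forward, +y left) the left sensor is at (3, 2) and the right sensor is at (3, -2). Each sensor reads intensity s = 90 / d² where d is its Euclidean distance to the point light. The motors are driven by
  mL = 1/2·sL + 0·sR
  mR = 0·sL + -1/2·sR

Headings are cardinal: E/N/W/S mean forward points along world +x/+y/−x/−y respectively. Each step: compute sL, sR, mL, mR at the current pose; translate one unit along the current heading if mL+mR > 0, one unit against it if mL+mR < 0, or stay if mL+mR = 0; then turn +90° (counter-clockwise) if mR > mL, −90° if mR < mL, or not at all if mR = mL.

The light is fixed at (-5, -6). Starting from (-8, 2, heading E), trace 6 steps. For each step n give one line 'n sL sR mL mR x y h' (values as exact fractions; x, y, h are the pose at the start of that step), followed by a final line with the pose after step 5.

n=0: pose=(-8,2,E); sL=9/10, sR=5/2; mL=9/20, mR=-5/4; mL+mR=-4/5 → advance -1; mR−mL=-17/10 → turn -1·90°
n=1: pose=(-9,2,S); sL=90/29, sR=90/61; mL=45/29, mR=-45/61; mL+mR=1440/1769 → advance +1; mR−mL=-4050/1769 → turn -1·90°
n=2: pose=(-9,1,W); sL=45/37, sR=9/13; mL=45/74, mR=-9/26; mL+mR=126/481 → advance +1; mR−mL=-459/481 → turn -1·90°
n=3: pose=(-10,1,N); sL=90/149, sR=90/109; mL=45/149, mR=-45/109; mL+mR=-1800/16241 → advance -1; mR−mL=-11610/16241 → turn -1·90°
n=4: pose=(-10,0,E); sL=45/34, sR=9/2; mL=45/68, mR=-9/4; mL+mR=-27/17 → advance -1; mR−mL=-99/34 → turn -1·90°
n=5: pose=(-11,0,S); sL=18/5, sR=90/73; mL=9/5, mR=-45/73; mL+mR=432/365 → advance +1; mR−mL=-882/365 → turn -1·90°

0 9/10 5/2 9/20 -5/4 -8 2 E
1 90/29 90/61 45/29 -45/61 -9 2 S
2 45/37 9/13 45/74 -9/26 -9 1 W
3 90/149 90/109 45/149 -45/109 -10 1 N
4 45/34 9/2 45/68 -9/4 -10 0 E
5 18/5 90/73 9/5 -45/73 -11 0 S
final -11 -1 W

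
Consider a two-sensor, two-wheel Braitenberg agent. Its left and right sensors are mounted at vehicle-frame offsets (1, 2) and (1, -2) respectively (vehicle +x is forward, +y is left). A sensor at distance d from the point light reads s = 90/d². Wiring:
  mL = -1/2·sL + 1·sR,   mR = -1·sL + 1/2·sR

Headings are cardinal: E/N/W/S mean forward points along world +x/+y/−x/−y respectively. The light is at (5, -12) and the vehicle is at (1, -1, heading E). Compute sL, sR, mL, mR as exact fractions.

45/89 1 133/178 -1/178

left sensor world pos  = (2, 1); dL² = 178
right sensor world pos = (2, -3); dR² = 90
sL = 90/178 = 45/89
sR = 90/90 = 1
mL = -1/2·sL + 1·sR = 133/178
mR = -1·sL + 1/2·sR = -1/178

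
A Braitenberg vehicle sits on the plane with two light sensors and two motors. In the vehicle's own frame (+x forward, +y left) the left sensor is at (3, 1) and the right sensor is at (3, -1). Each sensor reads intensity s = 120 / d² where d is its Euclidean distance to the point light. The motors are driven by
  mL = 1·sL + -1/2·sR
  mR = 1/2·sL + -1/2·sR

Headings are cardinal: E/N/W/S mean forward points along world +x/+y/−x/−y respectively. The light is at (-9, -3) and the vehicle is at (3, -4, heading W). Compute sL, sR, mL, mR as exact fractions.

left sensor world pos  = (0, -5); dL² = 85
right sensor world pos = (0, -3); dR² = 81
sL = 120/85 = 24/17
sR = 120/81 = 40/27
mL = 1·sL + -1/2·sR = 308/459
mR = 1/2·sL + -1/2·sR = -16/459

24/17 40/27 308/459 -16/459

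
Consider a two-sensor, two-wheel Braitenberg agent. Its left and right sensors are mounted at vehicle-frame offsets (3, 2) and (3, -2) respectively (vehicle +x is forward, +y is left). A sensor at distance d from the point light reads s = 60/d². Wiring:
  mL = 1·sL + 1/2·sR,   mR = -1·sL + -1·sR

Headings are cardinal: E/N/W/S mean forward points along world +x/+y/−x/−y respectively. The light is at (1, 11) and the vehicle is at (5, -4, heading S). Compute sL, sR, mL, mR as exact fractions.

1/6 15/82 127/492 -43/123

left sensor world pos  = (7, -7); dL² = 360
right sensor world pos = (3, -7); dR² = 328
sL = 60/360 = 1/6
sR = 60/328 = 15/82
mL = 1·sL + 1/2·sR = 127/492
mR = -1·sL + -1·sR = -43/123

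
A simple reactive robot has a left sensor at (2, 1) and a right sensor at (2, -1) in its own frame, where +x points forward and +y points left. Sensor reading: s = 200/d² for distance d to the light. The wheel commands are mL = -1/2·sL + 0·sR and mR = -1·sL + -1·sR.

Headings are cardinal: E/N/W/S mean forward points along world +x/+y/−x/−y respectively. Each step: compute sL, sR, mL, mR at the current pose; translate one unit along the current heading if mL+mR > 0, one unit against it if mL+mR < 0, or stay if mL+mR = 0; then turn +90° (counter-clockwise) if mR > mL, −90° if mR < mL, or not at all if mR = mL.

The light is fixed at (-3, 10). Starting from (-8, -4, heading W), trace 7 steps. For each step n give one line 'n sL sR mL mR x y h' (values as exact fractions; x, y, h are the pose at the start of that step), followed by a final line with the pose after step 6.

0 100/137 100/109 -50/137 -24600/14933 -8 -4 W
1 200/169 200/153 -100/169 -64400/25857 -7 -4 N
2 1 10/13 -1/2 -23/13 -7 -5 E
3 40/61 8/13 -20/61 -1008/793 -8 -5 S
4 100/137 100/109 -50/137 -24600/14933 -8 -4 W
5 200/169 200/153 -100/169 -64400/25857 -7 -4 N
6 1 10/13 -1/2 -23/13 -7 -5 E
final -8 -5 S

n=0: pose=(-8,-4,W); sL=100/137, sR=100/109; mL=-50/137, mR=-24600/14933; mL+mR=-30050/14933 → advance -1; mR−mL=-19150/14933 → turn -1·90°
n=1: pose=(-7,-4,N); sL=200/169, sR=200/153; mL=-100/169, mR=-64400/25857; mL+mR=-79700/25857 → advance -1; mR−mL=-49100/25857 → turn -1·90°
n=2: pose=(-7,-5,E); sL=1, sR=10/13; mL=-1/2, mR=-23/13; mL+mR=-59/26 → advance -1; mR−mL=-33/26 → turn -1·90°
n=3: pose=(-8,-5,S); sL=40/61, sR=8/13; mL=-20/61, mR=-1008/793; mL+mR=-1268/793 → advance -1; mR−mL=-748/793 → turn -1·90°
n=4: pose=(-8,-4,W); sL=100/137, sR=100/109; mL=-50/137, mR=-24600/14933; mL+mR=-30050/14933 → advance -1; mR−mL=-19150/14933 → turn -1·90°
n=5: pose=(-7,-4,N); sL=200/169, sR=200/153; mL=-100/169, mR=-64400/25857; mL+mR=-79700/25857 → advance -1; mR−mL=-49100/25857 → turn -1·90°
n=6: pose=(-7,-5,E); sL=1, sR=10/13; mL=-1/2, mR=-23/13; mL+mR=-59/26 → advance -1; mR−mL=-33/26 → turn -1·90°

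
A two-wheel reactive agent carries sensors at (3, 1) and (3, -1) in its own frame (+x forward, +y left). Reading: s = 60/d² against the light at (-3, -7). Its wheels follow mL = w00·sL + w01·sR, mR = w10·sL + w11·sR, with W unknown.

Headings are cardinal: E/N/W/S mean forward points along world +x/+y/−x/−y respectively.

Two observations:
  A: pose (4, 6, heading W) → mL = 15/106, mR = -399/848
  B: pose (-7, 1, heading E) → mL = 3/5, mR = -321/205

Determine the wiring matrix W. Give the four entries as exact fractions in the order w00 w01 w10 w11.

obs A: pose=(4,6,W) → sL=3/8, sR=15/53, mL=15/106, mR=-399/848
obs B: pose=(-7,1,E) → sL=30/41, sR=6/5, mL=3/5, mR=-321/205
sensor matrix S = [[3/8, 15/53], [30/41, 6/5]]; det S = 10557/43460
solve [mL_A; mL_B] = S·[w00; w01] and [mR_A; mR_B] = S·[w10; w11]:
  w00 = 0, w01 = 1/2, w10 = -1/2, w11 = -1

0 1/2 -1/2 -1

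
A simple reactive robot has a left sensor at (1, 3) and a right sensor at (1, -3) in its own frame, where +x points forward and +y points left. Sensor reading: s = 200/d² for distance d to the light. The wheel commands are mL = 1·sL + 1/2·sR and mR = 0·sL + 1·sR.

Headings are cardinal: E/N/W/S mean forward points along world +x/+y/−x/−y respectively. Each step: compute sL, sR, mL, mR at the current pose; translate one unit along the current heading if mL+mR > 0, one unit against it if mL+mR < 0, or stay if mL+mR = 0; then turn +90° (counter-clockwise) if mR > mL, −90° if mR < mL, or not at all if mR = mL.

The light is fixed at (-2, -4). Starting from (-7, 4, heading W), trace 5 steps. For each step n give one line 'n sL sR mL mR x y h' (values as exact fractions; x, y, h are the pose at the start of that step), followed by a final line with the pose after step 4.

0 200/61 200/157 37500/9577 200/157 -7 4 W
1 100/81 20/9 190/81 20/9 -8 4 N
2 200/169 200/61 29100/10309 200/61 -8 5 E
3 50/41 25/13 2325/1066 25/13 -7 5 N
4 40/37 40/13 1260/481 40/13 -7 6 E
final -6 6 N

n=0: pose=(-7,4,W); sL=200/61, sR=200/157; mL=37500/9577, mR=200/157; mL+mR=49700/9577 → advance +1; mR−mL=-25300/9577 → turn -1·90°
n=1: pose=(-8,4,N); sL=100/81, sR=20/9; mL=190/81, mR=20/9; mL+mR=370/81 → advance +1; mR−mL=-10/81 → turn -1·90°
n=2: pose=(-8,5,E); sL=200/169, sR=200/61; mL=29100/10309, mR=200/61; mL+mR=62900/10309 → advance +1; mR−mL=4700/10309 → turn +1·90°
n=3: pose=(-7,5,N); sL=50/41, sR=25/13; mL=2325/1066, mR=25/13; mL+mR=4375/1066 → advance +1; mR−mL=-275/1066 → turn -1·90°
n=4: pose=(-7,6,E); sL=40/37, sR=40/13; mL=1260/481, mR=40/13; mL+mR=2740/481 → advance +1; mR−mL=220/481 → turn +1·90°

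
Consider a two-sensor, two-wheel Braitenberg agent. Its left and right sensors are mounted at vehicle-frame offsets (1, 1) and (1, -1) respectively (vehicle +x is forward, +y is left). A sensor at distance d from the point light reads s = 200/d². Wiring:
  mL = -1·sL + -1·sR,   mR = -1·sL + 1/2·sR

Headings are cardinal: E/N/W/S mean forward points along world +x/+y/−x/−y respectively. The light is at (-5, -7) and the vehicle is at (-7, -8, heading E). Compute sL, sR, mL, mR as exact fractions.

200 40 -240 -180

left sensor world pos  = (-6, -7); dL² = 1
right sensor world pos = (-6, -9); dR² = 5
sL = 200/1 = 200
sR = 200/5 = 40
mL = -1·sL + -1·sR = -240
mR = -1·sL + 1/2·sR = -180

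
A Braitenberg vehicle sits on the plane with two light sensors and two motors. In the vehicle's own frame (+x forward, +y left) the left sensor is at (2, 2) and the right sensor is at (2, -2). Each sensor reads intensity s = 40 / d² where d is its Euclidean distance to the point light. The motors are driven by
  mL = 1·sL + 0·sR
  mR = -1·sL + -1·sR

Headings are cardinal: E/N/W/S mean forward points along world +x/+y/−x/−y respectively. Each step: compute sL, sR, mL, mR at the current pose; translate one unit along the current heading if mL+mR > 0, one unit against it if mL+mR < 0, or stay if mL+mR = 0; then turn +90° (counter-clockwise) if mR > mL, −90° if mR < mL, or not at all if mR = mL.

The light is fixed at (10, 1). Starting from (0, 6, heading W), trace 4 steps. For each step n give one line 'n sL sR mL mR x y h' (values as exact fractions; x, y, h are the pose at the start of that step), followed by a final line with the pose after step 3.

0 40/153 40/193 40/153 -13840/29529 0 6 W
1 4/17 20/49 4/17 -536/833 1 6 N
2 8/17 40/53 8/17 -1104/901 1 5 E
3 10/17 10/37 10/17 -540/629 0 5 S
final 0 6 W

n=0: pose=(0,6,W); sL=40/153, sR=40/193; mL=40/153, mR=-13840/29529; mL+mR=-40/193 → advance -1; mR−mL=-21560/29529 → turn -1·90°
n=1: pose=(1,6,N); sL=4/17, sR=20/49; mL=4/17, mR=-536/833; mL+mR=-20/49 → advance -1; mR−mL=-732/833 → turn -1·90°
n=2: pose=(1,5,E); sL=8/17, sR=40/53; mL=8/17, mR=-1104/901; mL+mR=-40/53 → advance -1; mR−mL=-1528/901 → turn -1·90°
n=3: pose=(0,5,S); sL=10/17, sR=10/37; mL=10/17, mR=-540/629; mL+mR=-10/37 → advance -1; mR−mL=-910/629 → turn -1·90°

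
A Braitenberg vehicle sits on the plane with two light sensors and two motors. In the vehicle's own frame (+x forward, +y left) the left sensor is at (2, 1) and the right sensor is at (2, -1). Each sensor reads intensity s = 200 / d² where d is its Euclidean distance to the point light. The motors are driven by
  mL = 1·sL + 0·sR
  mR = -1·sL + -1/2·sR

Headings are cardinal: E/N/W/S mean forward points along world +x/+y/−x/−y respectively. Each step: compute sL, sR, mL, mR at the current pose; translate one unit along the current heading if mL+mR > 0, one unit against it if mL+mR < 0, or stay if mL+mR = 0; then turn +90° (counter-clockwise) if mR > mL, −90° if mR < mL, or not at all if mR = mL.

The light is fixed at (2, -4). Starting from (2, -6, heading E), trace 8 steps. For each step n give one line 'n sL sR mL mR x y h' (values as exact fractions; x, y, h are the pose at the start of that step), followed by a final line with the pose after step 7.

n=0: pose=(2,-6,E); sL=40, sR=200/13; mL=40, mR=-620/13; mL+mR=-100/13 → advance -1; mR−mL=-1140/13 → turn -1·90°
n=1: pose=(1,-6,S); sL=25/2, sR=10; mL=25/2, mR=-35/2; mL+mR=-5 → advance -1; mR−mL=-30 → turn -1·90°
n=2: pose=(1,-5,W); sL=200/13, sR=200/9; mL=200/13, mR=-3100/117; mL+mR=-100/9 → advance -1; mR−mL=-4900/117 → turn -1·90°
n=3: pose=(2,-5,N); sL=100, sR=100; mL=100, mR=-150; mL+mR=-50 → advance -1; mR−mL=-250 → turn -1·90°
n=4: pose=(2,-6,E); sL=40, sR=200/13; mL=40, mR=-620/13; mL+mR=-100/13 → advance -1; mR−mL=-1140/13 → turn -1·90°
n=5: pose=(1,-6,S); sL=25/2, sR=10; mL=25/2, mR=-35/2; mL+mR=-5 → advance -1; mR−mL=-30 → turn -1·90°
n=6: pose=(1,-5,W); sL=200/13, sR=200/9; mL=200/13, mR=-3100/117; mL+mR=-100/9 → advance -1; mR−mL=-4900/117 → turn -1·90°
n=7: pose=(2,-5,N); sL=100, sR=100; mL=100, mR=-150; mL+mR=-50 → advance -1; mR−mL=-250 → turn -1·90°

0 40 200/13 40 -620/13 2 -6 E
1 25/2 10 25/2 -35/2 1 -6 S
2 200/13 200/9 200/13 -3100/117 1 -5 W
3 100 100 100 -150 2 -5 N
4 40 200/13 40 -620/13 2 -6 E
5 25/2 10 25/2 -35/2 1 -6 S
6 200/13 200/9 200/13 -3100/117 1 -5 W
7 100 100 100 -150 2 -5 N
final 2 -6 E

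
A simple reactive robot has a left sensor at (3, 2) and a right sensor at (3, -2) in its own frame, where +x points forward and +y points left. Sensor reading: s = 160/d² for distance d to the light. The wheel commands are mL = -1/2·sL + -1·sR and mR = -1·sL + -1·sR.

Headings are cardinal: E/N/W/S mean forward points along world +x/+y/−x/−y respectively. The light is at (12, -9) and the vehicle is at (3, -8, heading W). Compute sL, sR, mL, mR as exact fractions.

left sensor world pos  = (0, -10); dL² = 145
right sensor world pos = (0, -6); dR² = 153
sL = 160/145 = 32/29
sR = 160/153 = 160/153
mL = -1/2·sL + -1·sR = -7088/4437
mR = -1·sL + -1·sR = -9536/4437

32/29 160/153 -7088/4437 -9536/4437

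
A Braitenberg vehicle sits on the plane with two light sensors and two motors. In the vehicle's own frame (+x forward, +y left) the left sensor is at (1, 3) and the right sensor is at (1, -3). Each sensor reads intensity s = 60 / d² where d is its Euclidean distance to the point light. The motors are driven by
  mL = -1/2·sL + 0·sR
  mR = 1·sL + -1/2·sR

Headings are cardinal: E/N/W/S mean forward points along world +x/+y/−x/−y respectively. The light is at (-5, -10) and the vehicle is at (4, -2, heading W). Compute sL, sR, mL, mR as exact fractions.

left sensor world pos  = (3, -5); dL² = 89
right sensor world pos = (3, 1); dR² = 185
sL = 60/89 = 60/89
sR = 60/185 = 12/37
mL = -1/2·sL + 0·sR = -30/89
mR = 1·sL + -1/2·sR = 1686/3293

60/89 12/37 -30/89 1686/3293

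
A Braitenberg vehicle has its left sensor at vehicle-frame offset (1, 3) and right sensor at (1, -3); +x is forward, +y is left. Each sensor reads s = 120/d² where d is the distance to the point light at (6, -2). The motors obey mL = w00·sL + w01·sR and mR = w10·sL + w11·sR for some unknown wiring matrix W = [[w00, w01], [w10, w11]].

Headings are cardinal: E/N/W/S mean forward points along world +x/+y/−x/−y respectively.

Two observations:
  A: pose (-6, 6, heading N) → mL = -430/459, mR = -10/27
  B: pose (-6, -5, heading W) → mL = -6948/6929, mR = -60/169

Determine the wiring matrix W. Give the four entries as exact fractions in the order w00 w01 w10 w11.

-1/2 -1 0 -1/2

obs A: pose=(-6,6,N) → sL=20/51, sR=20/27, mL=-430/459, mR=-10/27
obs B: pose=(-6,-5,W) → sL=24/41, sR=120/169, mL=-6948/6929, mR=-60/169
sensor matrix S = [[20/51, 20/27], [24/41, 120/169]]; det S = -164480/1060137
solve [mL_A; mL_B] = S·[w00; w01] and [mR_A; mR_B] = S·[w10; w11]:
  w00 = -1/2, w01 = -1, w10 = 0, w11 = -1/2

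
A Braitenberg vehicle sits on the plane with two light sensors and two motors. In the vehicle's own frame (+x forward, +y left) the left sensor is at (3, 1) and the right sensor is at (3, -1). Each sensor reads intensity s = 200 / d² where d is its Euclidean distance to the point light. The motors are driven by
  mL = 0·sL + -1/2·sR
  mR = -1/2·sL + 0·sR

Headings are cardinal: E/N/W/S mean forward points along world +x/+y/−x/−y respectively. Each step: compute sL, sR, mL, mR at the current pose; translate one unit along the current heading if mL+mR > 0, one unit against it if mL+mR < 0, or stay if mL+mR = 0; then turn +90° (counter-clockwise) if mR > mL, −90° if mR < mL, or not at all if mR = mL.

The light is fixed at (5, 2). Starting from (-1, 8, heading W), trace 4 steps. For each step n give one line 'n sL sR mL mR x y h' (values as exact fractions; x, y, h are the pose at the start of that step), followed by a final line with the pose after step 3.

n=0: pose=(-1,8,W); sL=100/53, sR=20/13; mL=-10/13, mR=-50/53; mL+mR=-1180/689 → advance -1; mR−mL=-120/689 → turn -1·90°
n=1: pose=(0,8,N); sL=200/117, sR=200/97; mL=-100/97, mR=-100/117; mL+mR=-21400/11349 → advance -1; mR−mL=2000/11349 → turn +1·90°
n=2: pose=(0,7,W); sL=5/2, sR=2; mL=-1, mR=-5/4; mL+mR=-9/4 → advance -1; mR−mL=-1/4 → turn -1·90°
n=3: pose=(1,7,N); sL=200/89, sR=200/73; mL=-100/73, mR=-100/89; mL+mR=-16200/6497 → advance -1; mR−mL=1600/6497 → turn +1·90°

0 100/53 20/13 -10/13 -50/53 -1 8 W
1 200/117 200/97 -100/97 -100/117 0 8 N
2 5/2 2 -1 -5/4 0 7 W
3 200/89 200/73 -100/73 -100/89 1 7 N
final 1 6 W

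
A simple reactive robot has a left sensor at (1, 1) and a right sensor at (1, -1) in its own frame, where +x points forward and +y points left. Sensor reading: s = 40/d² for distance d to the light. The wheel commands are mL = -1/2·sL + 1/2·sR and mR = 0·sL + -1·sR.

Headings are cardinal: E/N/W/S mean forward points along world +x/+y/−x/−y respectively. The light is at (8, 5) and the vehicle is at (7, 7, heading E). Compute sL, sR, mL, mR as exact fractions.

40/9 40 160/9 -40

left sensor world pos  = (8, 8); dL² = 9
right sensor world pos = (8, 6); dR² = 1
sL = 40/9 = 40/9
sR = 40/1 = 40
mL = -1/2·sL + 1/2·sR = 160/9
mR = 0·sL + -1·sR = -40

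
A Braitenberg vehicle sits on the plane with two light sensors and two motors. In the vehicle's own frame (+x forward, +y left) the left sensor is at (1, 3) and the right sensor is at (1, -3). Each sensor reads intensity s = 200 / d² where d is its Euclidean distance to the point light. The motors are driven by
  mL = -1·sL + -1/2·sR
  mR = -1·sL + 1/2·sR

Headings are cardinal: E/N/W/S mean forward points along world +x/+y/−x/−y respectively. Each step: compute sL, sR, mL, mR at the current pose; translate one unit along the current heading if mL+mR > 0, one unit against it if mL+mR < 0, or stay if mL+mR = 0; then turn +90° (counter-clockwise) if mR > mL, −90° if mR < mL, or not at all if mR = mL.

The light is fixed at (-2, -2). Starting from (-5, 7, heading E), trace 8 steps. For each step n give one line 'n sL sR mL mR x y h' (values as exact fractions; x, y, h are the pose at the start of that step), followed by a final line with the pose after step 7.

n=0: pose=(-5,7,E); sL=50/37, sR=5; mL=-285/74, mR=85/74; mL+mR=-100/37 → advance -1; mR−mL=5 → turn +1·90°
n=1: pose=(-6,7,N); sL=200/149, sR=200/101; mL=-35100/15049, mR=-5300/15049; mL+mR=-400/149 → advance -1; mR−mL=200/101 → turn +1·90°
n=2: pose=(-6,6,W); sL=4, sR=100/73; mL=-342/73, mR=-242/73; mL+mR=-8 → advance -1; mR−mL=100/73 → turn +1·90°
n=3: pose=(-5,6,S); sL=200/49, sR=40/17; mL=-4380/833, mR=-2420/833; mL+mR=-400/49 → advance -1; mR−mL=40/17 → turn +1·90°
n=4: pose=(-5,7,E); sL=50/37, sR=5; mL=-285/74, mR=85/74; mL+mR=-100/37 → advance -1; mR−mL=5 → turn +1·90°
n=5: pose=(-6,7,N); sL=200/149, sR=200/101; mL=-35100/15049, mR=-5300/15049; mL+mR=-400/149 → advance -1; mR−mL=200/101 → turn +1·90°
n=6: pose=(-6,6,W); sL=4, sR=100/73; mL=-342/73, mR=-242/73; mL+mR=-8 → advance -1; mR−mL=100/73 → turn +1·90°
n=7: pose=(-5,6,S); sL=200/49, sR=40/17; mL=-4380/833, mR=-2420/833; mL+mR=-400/49 → advance -1; mR−mL=40/17 → turn +1·90°

0 50/37 5 -285/74 85/74 -5 7 E
1 200/149 200/101 -35100/15049 -5300/15049 -6 7 N
2 4 100/73 -342/73 -242/73 -6 6 W
3 200/49 40/17 -4380/833 -2420/833 -5 6 S
4 50/37 5 -285/74 85/74 -5 7 E
5 200/149 200/101 -35100/15049 -5300/15049 -6 7 N
6 4 100/73 -342/73 -242/73 -6 6 W
7 200/49 40/17 -4380/833 -2420/833 -5 6 S
final -5 7 E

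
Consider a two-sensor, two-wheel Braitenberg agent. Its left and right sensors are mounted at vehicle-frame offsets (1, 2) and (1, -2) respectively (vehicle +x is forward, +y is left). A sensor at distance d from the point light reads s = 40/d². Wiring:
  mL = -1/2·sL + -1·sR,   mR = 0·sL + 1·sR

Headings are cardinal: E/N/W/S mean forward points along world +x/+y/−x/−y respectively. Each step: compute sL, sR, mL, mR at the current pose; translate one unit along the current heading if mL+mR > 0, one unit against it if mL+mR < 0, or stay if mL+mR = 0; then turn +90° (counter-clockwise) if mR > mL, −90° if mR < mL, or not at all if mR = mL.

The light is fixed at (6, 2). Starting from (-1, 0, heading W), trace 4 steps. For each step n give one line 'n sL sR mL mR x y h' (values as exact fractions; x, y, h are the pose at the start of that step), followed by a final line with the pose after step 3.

0 1/2 5/8 -7/8 5/8 -1 0 W
1 8/5 40/73 -492/365 40/73 0 0 S
2 20/13 20/17 -430/221 20/17 0 1 E
3 40/81 8/5 -748/405 8/5 -1 1 N
final -1 0 W

n=0: pose=(-1,0,W); sL=1/2, sR=5/8; mL=-7/8, mR=5/8; mL+mR=-1/4 → advance -1; mR−mL=3/2 → turn +1·90°
n=1: pose=(0,0,S); sL=8/5, sR=40/73; mL=-492/365, mR=40/73; mL+mR=-4/5 → advance -1; mR−mL=692/365 → turn +1·90°
n=2: pose=(0,1,E); sL=20/13, sR=20/17; mL=-430/221, mR=20/17; mL+mR=-10/13 → advance -1; mR−mL=690/221 → turn +1·90°
n=3: pose=(-1,1,N); sL=40/81, sR=8/5; mL=-748/405, mR=8/5; mL+mR=-20/81 → advance -1; mR−mL=1396/405 → turn +1·90°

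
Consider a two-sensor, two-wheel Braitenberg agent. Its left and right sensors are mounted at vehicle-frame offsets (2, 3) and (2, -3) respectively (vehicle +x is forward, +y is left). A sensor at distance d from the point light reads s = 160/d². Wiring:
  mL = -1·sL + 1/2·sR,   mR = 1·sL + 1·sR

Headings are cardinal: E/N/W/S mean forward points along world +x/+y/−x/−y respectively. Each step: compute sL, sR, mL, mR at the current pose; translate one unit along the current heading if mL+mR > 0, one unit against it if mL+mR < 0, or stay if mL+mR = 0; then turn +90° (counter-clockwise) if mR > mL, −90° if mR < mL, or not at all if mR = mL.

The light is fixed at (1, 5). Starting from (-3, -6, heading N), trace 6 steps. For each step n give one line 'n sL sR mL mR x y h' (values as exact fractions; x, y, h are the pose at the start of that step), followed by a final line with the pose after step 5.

n=0: pose=(-3,-6,N); sL=16/13, sR=80/41; mL=-136/533, mR=1696/533; mL+mR=120/41 → advance +1; mR−mL=1832/533 → turn +1·90°
n=1: pose=(-3,-5,W); sL=32/41, sR=32/17; mL=112/697, mR=1856/697; mL+mR=48/17 → advance +1; mR−mL=1744/697 → turn +1·90°
n=2: pose=(-4,-5,S); sL=40/37, sR=10/13; mL=-335/481, mR=890/481; mL+mR=15/13 → advance +1; mR−mL=1225/481 → turn +1·90°
n=3: pose=(-4,-6,E); sL=160/73, sR=32/41; mL=-5392/2993, mR=8896/2993; mL+mR=48/41 → advance +1; mR−mL=14288/2993 → turn +1·90°
n=4: pose=(-3,-6,N); sL=16/13, sR=80/41; mL=-136/533, mR=1696/533; mL+mR=120/41 → advance +1; mR−mL=1832/533 → turn +1·90°
n=5: pose=(-3,-5,W); sL=32/41, sR=32/17; mL=112/697, mR=1856/697; mL+mR=48/17 → advance +1; mR−mL=1744/697 → turn +1·90°

0 16/13 80/41 -136/533 1696/533 -3 -6 N
1 32/41 32/17 112/697 1856/697 -3 -5 W
2 40/37 10/13 -335/481 890/481 -4 -5 S
3 160/73 32/41 -5392/2993 8896/2993 -4 -6 E
4 16/13 80/41 -136/533 1696/533 -3 -6 N
5 32/41 32/17 112/697 1856/697 -3 -5 W
final -4 -5 S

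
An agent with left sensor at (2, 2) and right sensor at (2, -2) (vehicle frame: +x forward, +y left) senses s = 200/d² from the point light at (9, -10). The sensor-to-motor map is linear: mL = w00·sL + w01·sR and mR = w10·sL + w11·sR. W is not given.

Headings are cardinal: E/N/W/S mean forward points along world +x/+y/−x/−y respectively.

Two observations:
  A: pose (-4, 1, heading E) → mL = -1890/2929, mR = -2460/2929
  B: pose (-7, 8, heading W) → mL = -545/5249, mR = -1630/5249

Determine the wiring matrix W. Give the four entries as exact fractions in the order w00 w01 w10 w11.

obs A: pose=(-4,1,E) → sL=20/29, sR=100/101, mL=-1890/2929, mR=-2460/2929
obs B: pose=(-7,8,W) → sL=10/29, sR=50/181, mL=-545/5249, mR=-1630/5249
sensor matrix S = [[20/29, 100/101], [10/29, 50/181]]; det S = -80000/530149
solve [mL_A; mL_B] = S·[w00; w01] and [mR_A; mR_B] = S·[w10; w11]:
  w00 = 1/2, w01 = -1, w10 = -1/2, w11 = -1/2

1/2 -1 -1/2 -1/2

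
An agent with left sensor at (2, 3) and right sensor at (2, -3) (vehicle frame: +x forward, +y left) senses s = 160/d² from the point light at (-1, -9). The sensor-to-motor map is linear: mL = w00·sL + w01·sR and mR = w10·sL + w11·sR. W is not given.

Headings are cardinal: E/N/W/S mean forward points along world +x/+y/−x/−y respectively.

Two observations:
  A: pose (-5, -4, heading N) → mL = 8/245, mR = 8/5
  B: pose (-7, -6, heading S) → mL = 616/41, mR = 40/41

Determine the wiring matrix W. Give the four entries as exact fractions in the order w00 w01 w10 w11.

obs A: pose=(-5,-4,N) → sL=80/49, sR=16/5, mL=8/245, mR=8/5
obs B: pose=(-7,-6,S) → sL=16, sR=80/41, mL=616/41, mR=40/41
sensor matrix S = [[80/49, 16/5], [16, 80/41]]; det S = -482304/10045
solve [mL_A; mL_B] = S·[w00; w01] and [mR_A; mR_B] = S·[w10; w11]:
  w00 = 1, w01 = -1/2, w10 = 0, w11 = 1/2

1 -1/2 0 1/2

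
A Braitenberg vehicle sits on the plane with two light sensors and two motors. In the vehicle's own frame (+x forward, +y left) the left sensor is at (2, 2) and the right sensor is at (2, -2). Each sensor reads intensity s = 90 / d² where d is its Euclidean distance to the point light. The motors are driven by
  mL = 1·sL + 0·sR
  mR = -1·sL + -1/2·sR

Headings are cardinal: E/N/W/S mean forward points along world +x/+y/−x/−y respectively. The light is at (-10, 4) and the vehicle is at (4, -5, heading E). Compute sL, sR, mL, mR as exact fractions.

left sensor world pos  = (6, -3); dL² = 305
right sensor world pos = (6, -7); dR² = 377
sL = 90/305 = 18/61
sR = 90/377 = 90/377
mL = 1·sL + 0·sR = 18/61
mR = -1·sL + -1/2·sR = -9531/22997

18/61 90/377 18/61 -9531/22997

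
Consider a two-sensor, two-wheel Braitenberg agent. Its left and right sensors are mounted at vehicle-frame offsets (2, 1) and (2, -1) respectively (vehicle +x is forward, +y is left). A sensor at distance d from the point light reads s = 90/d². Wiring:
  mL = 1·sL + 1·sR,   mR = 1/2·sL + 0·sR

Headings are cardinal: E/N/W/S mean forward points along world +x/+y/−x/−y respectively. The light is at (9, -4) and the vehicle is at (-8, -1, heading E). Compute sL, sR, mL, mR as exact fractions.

90/241 90/229 42300/55189 45/241

left sensor world pos  = (-6, 0); dL² = 241
right sensor world pos = (-6, -2); dR² = 229
sL = 90/241 = 90/241
sR = 90/229 = 90/229
mL = 1·sL + 1·sR = 42300/55189
mR = 1/2·sL + 0·sR = 45/241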